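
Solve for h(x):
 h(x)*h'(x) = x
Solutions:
 h(x) = -sqrt(C1 + x^2)
 h(x) = sqrt(C1 + x^2)


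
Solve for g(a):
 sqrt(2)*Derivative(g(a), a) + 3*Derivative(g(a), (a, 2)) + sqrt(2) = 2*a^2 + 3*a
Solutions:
 g(a) = C1 + C2*exp(-sqrt(2)*a/3) + sqrt(2)*a^3/3 - 3*a^2 + 3*sqrt(2)*a^2/4 - 11*a/2 + 9*sqrt(2)*a


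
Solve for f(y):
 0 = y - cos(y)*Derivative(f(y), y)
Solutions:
 f(y) = C1 + Integral(y/cos(y), y)


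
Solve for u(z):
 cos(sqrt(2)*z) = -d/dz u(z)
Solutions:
 u(z) = C1 - sqrt(2)*sin(sqrt(2)*z)/2


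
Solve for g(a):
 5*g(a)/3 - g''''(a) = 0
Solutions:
 g(a) = C1*exp(-3^(3/4)*5^(1/4)*a/3) + C2*exp(3^(3/4)*5^(1/4)*a/3) + C3*sin(3^(3/4)*5^(1/4)*a/3) + C4*cos(3^(3/4)*5^(1/4)*a/3)


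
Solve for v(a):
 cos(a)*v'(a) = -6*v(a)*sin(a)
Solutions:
 v(a) = C1*cos(a)^6


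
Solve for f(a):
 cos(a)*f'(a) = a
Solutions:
 f(a) = C1 + Integral(a/cos(a), a)


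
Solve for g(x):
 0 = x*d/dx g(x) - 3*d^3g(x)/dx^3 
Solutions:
 g(x) = C1 + Integral(C2*airyai(3^(2/3)*x/3) + C3*airybi(3^(2/3)*x/3), x)


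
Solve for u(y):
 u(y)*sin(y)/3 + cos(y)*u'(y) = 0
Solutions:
 u(y) = C1*cos(y)^(1/3)


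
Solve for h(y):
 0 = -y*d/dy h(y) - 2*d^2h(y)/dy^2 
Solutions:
 h(y) = C1 + C2*erf(y/2)


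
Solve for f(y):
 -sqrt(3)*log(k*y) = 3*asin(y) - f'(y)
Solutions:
 f(y) = C1 + sqrt(3)*y*(log(k*y) - 1) + 3*y*asin(y) + 3*sqrt(1 - y^2)


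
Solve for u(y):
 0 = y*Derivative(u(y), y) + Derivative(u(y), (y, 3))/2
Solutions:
 u(y) = C1 + Integral(C2*airyai(-2^(1/3)*y) + C3*airybi(-2^(1/3)*y), y)


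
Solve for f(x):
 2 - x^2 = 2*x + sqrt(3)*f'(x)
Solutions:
 f(x) = C1 - sqrt(3)*x^3/9 - sqrt(3)*x^2/3 + 2*sqrt(3)*x/3


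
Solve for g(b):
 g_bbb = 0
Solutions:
 g(b) = C1 + C2*b + C3*b^2


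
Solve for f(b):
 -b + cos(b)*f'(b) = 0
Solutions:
 f(b) = C1 + Integral(b/cos(b), b)


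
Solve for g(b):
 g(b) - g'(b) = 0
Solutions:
 g(b) = C1*exp(b)


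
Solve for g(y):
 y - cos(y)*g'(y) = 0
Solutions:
 g(y) = C1 + Integral(y/cos(y), y)


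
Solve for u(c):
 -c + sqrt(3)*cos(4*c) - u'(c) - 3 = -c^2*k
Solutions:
 u(c) = C1 + c^3*k/3 - c^2/2 - 3*c + sqrt(3)*sin(4*c)/4


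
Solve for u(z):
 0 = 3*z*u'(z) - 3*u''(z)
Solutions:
 u(z) = C1 + C2*erfi(sqrt(2)*z/2)


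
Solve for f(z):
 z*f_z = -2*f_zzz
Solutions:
 f(z) = C1 + Integral(C2*airyai(-2^(2/3)*z/2) + C3*airybi(-2^(2/3)*z/2), z)


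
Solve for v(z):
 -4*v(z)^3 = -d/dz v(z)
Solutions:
 v(z) = -sqrt(2)*sqrt(-1/(C1 + 4*z))/2
 v(z) = sqrt(2)*sqrt(-1/(C1 + 4*z))/2


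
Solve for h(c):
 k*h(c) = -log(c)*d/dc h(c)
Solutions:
 h(c) = C1*exp(-k*li(c))


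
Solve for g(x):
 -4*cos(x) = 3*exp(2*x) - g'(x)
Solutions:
 g(x) = C1 + 3*exp(2*x)/2 + 4*sin(x)


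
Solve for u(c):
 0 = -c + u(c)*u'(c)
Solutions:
 u(c) = -sqrt(C1 + c^2)
 u(c) = sqrt(C1 + c^2)


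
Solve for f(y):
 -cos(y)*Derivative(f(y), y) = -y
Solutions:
 f(y) = C1 + Integral(y/cos(y), y)


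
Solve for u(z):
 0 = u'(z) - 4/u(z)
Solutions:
 u(z) = -sqrt(C1 + 8*z)
 u(z) = sqrt(C1 + 8*z)


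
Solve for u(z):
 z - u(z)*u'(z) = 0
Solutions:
 u(z) = -sqrt(C1 + z^2)
 u(z) = sqrt(C1 + z^2)


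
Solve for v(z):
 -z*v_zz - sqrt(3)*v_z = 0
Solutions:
 v(z) = C1 + C2*z^(1 - sqrt(3))


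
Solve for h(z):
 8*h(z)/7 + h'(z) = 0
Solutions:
 h(z) = C1*exp(-8*z/7)


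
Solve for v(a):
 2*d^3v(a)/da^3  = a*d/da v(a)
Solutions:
 v(a) = C1 + Integral(C2*airyai(2^(2/3)*a/2) + C3*airybi(2^(2/3)*a/2), a)


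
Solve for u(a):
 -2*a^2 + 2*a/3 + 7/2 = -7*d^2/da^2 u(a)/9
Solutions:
 u(a) = C1 + C2*a + 3*a^4/14 - a^3/7 - 9*a^2/4


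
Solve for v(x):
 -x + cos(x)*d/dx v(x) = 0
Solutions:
 v(x) = C1 + Integral(x/cos(x), x)


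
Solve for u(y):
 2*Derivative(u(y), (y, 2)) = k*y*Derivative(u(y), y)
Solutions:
 u(y) = Piecewise((-sqrt(pi)*C1*erf(y*sqrt(-k)/2)/sqrt(-k) - C2, (k > 0) | (k < 0)), (-C1*y - C2, True))


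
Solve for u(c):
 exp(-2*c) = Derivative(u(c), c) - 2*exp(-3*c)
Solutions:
 u(c) = C1 - exp(-2*c)/2 - 2*exp(-3*c)/3


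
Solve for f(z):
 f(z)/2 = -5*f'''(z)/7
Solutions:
 f(z) = C3*exp(-10^(2/3)*7^(1/3)*z/10) + (C1*sin(10^(2/3)*sqrt(3)*7^(1/3)*z/20) + C2*cos(10^(2/3)*sqrt(3)*7^(1/3)*z/20))*exp(10^(2/3)*7^(1/3)*z/20)


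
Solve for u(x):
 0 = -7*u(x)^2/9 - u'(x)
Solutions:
 u(x) = 9/(C1 + 7*x)


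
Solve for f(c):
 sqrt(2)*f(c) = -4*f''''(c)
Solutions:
 f(c) = (C1*sin(2^(1/8)*c/2) + C2*cos(2^(1/8)*c/2))*exp(-2^(1/8)*c/2) + (C3*sin(2^(1/8)*c/2) + C4*cos(2^(1/8)*c/2))*exp(2^(1/8)*c/2)


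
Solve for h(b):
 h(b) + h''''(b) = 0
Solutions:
 h(b) = (C1*sin(sqrt(2)*b/2) + C2*cos(sqrt(2)*b/2))*exp(-sqrt(2)*b/2) + (C3*sin(sqrt(2)*b/2) + C4*cos(sqrt(2)*b/2))*exp(sqrt(2)*b/2)


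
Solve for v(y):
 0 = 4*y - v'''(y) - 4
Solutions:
 v(y) = C1 + C2*y + C3*y^2 + y^4/6 - 2*y^3/3


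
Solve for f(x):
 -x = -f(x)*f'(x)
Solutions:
 f(x) = -sqrt(C1 + x^2)
 f(x) = sqrt(C1 + x^2)


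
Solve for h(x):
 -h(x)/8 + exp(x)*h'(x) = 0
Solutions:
 h(x) = C1*exp(-exp(-x)/8)


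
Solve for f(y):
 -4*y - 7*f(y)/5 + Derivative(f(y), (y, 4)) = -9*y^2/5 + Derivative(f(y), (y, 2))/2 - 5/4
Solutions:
 f(y) = C1*exp(-sqrt(5)*y*sqrt(5 + 3*sqrt(65))/10) + C2*exp(sqrt(5)*y*sqrt(5 + 3*sqrt(65))/10) + C3*sin(sqrt(5)*y*sqrt(-5 + 3*sqrt(65))/10) + C4*cos(sqrt(5)*y*sqrt(-5 + 3*sqrt(65))/10) + 9*y^2/7 - 20*y/7 - 5/196


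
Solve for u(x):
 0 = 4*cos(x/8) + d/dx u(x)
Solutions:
 u(x) = C1 - 32*sin(x/8)


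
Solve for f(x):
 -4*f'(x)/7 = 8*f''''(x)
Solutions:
 f(x) = C1 + C4*exp(-14^(2/3)*x/14) + (C2*sin(14^(2/3)*sqrt(3)*x/28) + C3*cos(14^(2/3)*sqrt(3)*x/28))*exp(14^(2/3)*x/28)


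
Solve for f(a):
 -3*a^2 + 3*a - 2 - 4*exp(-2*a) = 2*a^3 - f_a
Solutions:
 f(a) = C1 + a^4/2 + a^3 - 3*a^2/2 + 2*a - 2*exp(-2*a)


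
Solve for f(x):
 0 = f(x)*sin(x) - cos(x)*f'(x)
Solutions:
 f(x) = C1/cos(x)


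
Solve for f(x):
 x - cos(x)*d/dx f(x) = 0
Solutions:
 f(x) = C1 + Integral(x/cos(x), x)


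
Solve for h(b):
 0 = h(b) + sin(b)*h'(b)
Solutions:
 h(b) = C1*sqrt(cos(b) + 1)/sqrt(cos(b) - 1)


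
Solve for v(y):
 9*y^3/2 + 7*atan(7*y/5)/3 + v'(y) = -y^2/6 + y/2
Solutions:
 v(y) = C1 - 9*y^4/8 - y^3/18 + y^2/4 - 7*y*atan(7*y/5)/3 + 5*log(49*y^2 + 25)/6


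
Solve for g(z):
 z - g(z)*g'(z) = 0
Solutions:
 g(z) = -sqrt(C1 + z^2)
 g(z) = sqrt(C1 + z^2)


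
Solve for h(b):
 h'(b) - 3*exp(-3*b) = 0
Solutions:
 h(b) = C1 - exp(-3*b)


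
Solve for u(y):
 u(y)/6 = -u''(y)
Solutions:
 u(y) = C1*sin(sqrt(6)*y/6) + C2*cos(sqrt(6)*y/6)


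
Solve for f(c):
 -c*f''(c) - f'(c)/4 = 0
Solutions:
 f(c) = C1 + C2*c^(3/4)


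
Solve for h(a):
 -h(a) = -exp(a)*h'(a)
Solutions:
 h(a) = C1*exp(-exp(-a))


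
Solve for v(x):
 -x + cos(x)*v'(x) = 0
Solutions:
 v(x) = C1 + Integral(x/cos(x), x)


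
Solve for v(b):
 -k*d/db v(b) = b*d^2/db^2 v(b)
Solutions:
 v(b) = C1 + b^(1 - re(k))*(C2*sin(log(b)*Abs(im(k))) + C3*cos(log(b)*im(k)))


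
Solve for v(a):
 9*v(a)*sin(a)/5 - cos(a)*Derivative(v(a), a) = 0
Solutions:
 v(a) = C1/cos(a)^(9/5)


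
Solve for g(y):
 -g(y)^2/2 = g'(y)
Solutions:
 g(y) = 2/(C1 + y)


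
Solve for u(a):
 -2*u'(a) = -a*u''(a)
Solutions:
 u(a) = C1 + C2*a^3


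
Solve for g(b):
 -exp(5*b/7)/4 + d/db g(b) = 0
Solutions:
 g(b) = C1 + 7*exp(5*b/7)/20


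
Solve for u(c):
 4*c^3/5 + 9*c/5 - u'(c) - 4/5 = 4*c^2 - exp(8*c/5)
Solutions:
 u(c) = C1 + c^4/5 - 4*c^3/3 + 9*c^2/10 - 4*c/5 + 5*exp(8*c/5)/8


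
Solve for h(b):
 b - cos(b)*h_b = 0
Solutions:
 h(b) = C1 + Integral(b/cos(b), b)


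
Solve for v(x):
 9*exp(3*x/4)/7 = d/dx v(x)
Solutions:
 v(x) = C1 + 12*exp(3*x/4)/7


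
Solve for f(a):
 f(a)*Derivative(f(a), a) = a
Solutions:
 f(a) = -sqrt(C1 + a^2)
 f(a) = sqrt(C1 + a^2)


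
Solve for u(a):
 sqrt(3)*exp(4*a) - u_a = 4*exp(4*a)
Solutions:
 u(a) = C1 - exp(4*a) + sqrt(3)*exp(4*a)/4


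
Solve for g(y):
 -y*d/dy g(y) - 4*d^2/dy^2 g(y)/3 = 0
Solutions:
 g(y) = C1 + C2*erf(sqrt(6)*y/4)


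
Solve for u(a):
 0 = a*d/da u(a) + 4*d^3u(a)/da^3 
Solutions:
 u(a) = C1 + Integral(C2*airyai(-2^(1/3)*a/2) + C3*airybi(-2^(1/3)*a/2), a)


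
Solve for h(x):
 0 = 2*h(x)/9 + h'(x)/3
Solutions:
 h(x) = C1*exp(-2*x/3)


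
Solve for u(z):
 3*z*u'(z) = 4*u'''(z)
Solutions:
 u(z) = C1 + Integral(C2*airyai(6^(1/3)*z/2) + C3*airybi(6^(1/3)*z/2), z)


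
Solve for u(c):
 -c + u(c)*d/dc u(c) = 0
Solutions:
 u(c) = -sqrt(C1 + c^2)
 u(c) = sqrt(C1 + c^2)


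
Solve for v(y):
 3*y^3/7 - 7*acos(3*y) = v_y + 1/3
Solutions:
 v(y) = C1 + 3*y^4/28 - 7*y*acos(3*y) - y/3 + 7*sqrt(1 - 9*y^2)/3


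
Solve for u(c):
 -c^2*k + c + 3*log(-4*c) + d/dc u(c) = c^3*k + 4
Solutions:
 u(c) = C1 + c^4*k/4 + c^3*k/3 - c^2/2 - 3*c*log(-c) + c*(7 - 6*log(2))


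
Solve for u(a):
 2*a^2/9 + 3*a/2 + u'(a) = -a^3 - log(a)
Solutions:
 u(a) = C1 - a^4/4 - 2*a^3/27 - 3*a^2/4 - a*log(a) + a


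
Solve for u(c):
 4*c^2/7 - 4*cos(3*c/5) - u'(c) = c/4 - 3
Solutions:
 u(c) = C1 + 4*c^3/21 - c^2/8 + 3*c - 20*sin(3*c/5)/3


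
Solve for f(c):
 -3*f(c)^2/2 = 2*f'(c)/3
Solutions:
 f(c) = 4/(C1 + 9*c)


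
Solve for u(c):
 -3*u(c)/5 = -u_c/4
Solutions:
 u(c) = C1*exp(12*c/5)


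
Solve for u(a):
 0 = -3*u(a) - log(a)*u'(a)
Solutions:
 u(a) = C1*exp(-3*li(a))


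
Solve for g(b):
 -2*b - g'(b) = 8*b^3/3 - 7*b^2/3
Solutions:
 g(b) = C1 - 2*b^4/3 + 7*b^3/9 - b^2


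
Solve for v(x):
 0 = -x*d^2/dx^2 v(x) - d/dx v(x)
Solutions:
 v(x) = C1 + C2*log(x)


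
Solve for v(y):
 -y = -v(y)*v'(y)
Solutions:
 v(y) = -sqrt(C1 + y^2)
 v(y) = sqrt(C1 + y^2)


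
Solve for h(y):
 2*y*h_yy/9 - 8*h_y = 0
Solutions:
 h(y) = C1 + C2*y^37


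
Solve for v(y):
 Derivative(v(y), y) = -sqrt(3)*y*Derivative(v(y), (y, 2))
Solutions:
 v(y) = C1 + C2*y^(1 - sqrt(3)/3)


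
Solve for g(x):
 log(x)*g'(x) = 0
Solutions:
 g(x) = C1


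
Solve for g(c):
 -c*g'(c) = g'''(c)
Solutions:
 g(c) = C1 + Integral(C2*airyai(-c) + C3*airybi(-c), c)


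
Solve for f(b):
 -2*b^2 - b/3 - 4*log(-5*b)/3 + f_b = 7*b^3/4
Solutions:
 f(b) = C1 + 7*b^4/16 + 2*b^3/3 + b^2/6 + 4*b*log(-b)/3 + 4*b*(-1 + log(5))/3


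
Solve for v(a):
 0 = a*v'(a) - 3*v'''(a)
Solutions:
 v(a) = C1 + Integral(C2*airyai(3^(2/3)*a/3) + C3*airybi(3^(2/3)*a/3), a)


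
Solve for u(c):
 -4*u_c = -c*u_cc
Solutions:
 u(c) = C1 + C2*c^5


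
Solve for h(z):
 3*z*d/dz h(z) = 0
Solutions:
 h(z) = C1


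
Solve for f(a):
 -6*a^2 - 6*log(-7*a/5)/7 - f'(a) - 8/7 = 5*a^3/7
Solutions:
 f(a) = C1 - 5*a^4/28 - 2*a^3 - 6*a*log(-a)/7 + 2*a*(-3*log(7) - 1 + 3*log(5))/7


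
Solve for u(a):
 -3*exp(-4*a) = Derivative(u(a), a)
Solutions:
 u(a) = C1 + 3*exp(-4*a)/4


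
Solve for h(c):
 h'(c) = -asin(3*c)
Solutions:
 h(c) = C1 - c*asin(3*c) - sqrt(1 - 9*c^2)/3


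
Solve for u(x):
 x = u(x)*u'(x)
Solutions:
 u(x) = -sqrt(C1 + x^2)
 u(x) = sqrt(C1 + x^2)


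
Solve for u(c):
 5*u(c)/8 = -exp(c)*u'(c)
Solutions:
 u(c) = C1*exp(5*exp(-c)/8)


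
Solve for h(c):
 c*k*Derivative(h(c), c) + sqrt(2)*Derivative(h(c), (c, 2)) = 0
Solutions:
 h(c) = Piecewise((-2^(3/4)*sqrt(pi)*C1*erf(2^(1/4)*c*sqrt(k)/2)/(2*sqrt(k)) - C2, (k > 0) | (k < 0)), (-C1*c - C2, True))


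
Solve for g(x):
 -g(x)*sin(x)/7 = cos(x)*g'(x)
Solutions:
 g(x) = C1*cos(x)^(1/7)


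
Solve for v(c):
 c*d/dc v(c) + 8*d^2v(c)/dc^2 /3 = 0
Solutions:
 v(c) = C1 + C2*erf(sqrt(3)*c/4)


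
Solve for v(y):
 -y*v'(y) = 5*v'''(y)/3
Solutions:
 v(y) = C1 + Integral(C2*airyai(-3^(1/3)*5^(2/3)*y/5) + C3*airybi(-3^(1/3)*5^(2/3)*y/5), y)


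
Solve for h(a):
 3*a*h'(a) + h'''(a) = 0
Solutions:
 h(a) = C1 + Integral(C2*airyai(-3^(1/3)*a) + C3*airybi(-3^(1/3)*a), a)


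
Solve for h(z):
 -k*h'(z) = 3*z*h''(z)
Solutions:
 h(z) = C1 + z^(1 - re(k)/3)*(C2*sin(log(z)*Abs(im(k))/3) + C3*cos(log(z)*im(k)/3))


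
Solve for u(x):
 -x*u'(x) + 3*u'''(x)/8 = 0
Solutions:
 u(x) = C1 + Integral(C2*airyai(2*3^(2/3)*x/3) + C3*airybi(2*3^(2/3)*x/3), x)


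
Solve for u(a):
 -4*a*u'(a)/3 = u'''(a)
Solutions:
 u(a) = C1 + Integral(C2*airyai(-6^(2/3)*a/3) + C3*airybi(-6^(2/3)*a/3), a)


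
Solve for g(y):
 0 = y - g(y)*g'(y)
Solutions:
 g(y) = -sqrt(C1 + y^2)
 g(y) = sqrt(C1 + y^2)


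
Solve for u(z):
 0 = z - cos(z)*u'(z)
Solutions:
 u(z) = C1 + Integral(z/cos(z), z)


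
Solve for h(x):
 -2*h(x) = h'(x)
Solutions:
 h(x) = C1*exp(-2*x)


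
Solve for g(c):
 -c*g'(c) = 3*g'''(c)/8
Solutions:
 g(c) = C1 + Integral(C2*airyai(-2*3^(2/3)*c/3) + C3*airybi(-2*3^(2/3)*c/3), c)


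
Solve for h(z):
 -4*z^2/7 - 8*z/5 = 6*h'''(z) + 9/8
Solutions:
 h(z) = C1 + C2*z + C3*z^2 - z^5/630 - z^4/90 - z^3/32


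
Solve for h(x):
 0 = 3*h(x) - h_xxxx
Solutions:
 h(x) = C1*exp(-3^(1/4)*x) + C2*exp(3^(1/4)*x) + C3*sin(3^(1/4)*x) + C4*cos(3^(1/4)*x)


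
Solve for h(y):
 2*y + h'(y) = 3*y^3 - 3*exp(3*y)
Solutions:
 h(y) = C1 + 3*y^4/4 - y^2 - exp(3*y)


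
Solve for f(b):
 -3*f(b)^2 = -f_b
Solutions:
 f(b) = -1/(C1 + 3*b)


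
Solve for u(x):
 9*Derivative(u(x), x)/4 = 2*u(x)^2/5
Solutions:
 u(x) = -45/(C1 + 8*x)


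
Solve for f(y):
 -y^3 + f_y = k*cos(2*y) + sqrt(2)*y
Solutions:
 f(y) = C1 + k*sin(2*y)/2 + y^4/4 + sqrt(2)*y^2/2


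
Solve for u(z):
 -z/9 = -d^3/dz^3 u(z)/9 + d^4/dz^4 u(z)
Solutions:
 u(z) = C1 + C2*z + C3*z^2 + C4*exp(z/9) + z^4/24 + 3*z^3/2


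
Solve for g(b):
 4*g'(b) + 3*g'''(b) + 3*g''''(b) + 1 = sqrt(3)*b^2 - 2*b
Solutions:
 g(b) = C1 + C2*exp(b*(-2 + (6*sqrt(10) + 19)^(-1/3) + (6*sqrt(10) + 19)^(1/3))/6)*sin(sqrt(3)*b*(-(6*sqrt(10) + 19)^(1/3) + (6*sqrt(10) + 19)^(-1/3))/6) + C3*exp(b*(-2 + (6*sqrt(10) + 19)^(-1/3) + (6*sqrt(10) + 19)^(1/3))/6)*cos(sqrt(3)*b*(-(6*sqrt(10) + 19)^(1/3) + (6*sqrt(10) + 19)^(-1/3))/6) + C4*exp(-b*((6*sqrt(10) + 19)^(-1/3) + 1 + (6*sqrt(10) + 19)^(1/3))/3) + sqrt(3)*b^3/12 - b^2/4 - 3*sqrt(3)*b/8 - b/4


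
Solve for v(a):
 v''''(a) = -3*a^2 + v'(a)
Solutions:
 v(a) = C1 + C4*exp(a) + a^3 + (C2*sin(sqrt(3)*a/2) + C3*cos(sqrt(3)*a/2))*exp(-a/2)


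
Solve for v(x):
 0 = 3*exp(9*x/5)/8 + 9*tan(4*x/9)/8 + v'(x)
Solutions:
 v(x) = C1 - 5*exp(9*x/5)/24 + 81*log(cos(4*x/9))/32


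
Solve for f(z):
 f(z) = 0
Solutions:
 f(z) = 0


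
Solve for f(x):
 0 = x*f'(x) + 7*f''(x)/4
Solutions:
 f(x) = C1 + C2*erf(sqrt(14)*x/7)


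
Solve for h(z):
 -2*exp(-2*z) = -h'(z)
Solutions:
 h(z) = C1 - exp(-2*z)


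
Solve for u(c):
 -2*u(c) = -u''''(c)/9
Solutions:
 u(c) = C1*exp(-2^(1/4)*sqrt(3)*c) + C2*exp(2^(1/4)*sqrt(3)*c) + C3*sin(2^(1/4)*sqrt(3)*c) + C4*cos(2^(1/4)*sqrt(3)*c)


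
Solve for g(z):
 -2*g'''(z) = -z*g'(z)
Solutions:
 g(z) = C1 + Integral(C2*airyai(2^(2/3)*z/2) + C3*airybi(2^(2/3)*z/2), z)


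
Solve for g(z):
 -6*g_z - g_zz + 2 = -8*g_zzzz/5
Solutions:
 g(z) = C1 + C2*exp(-30^(1/3)*z*(30^(1/3)/(sqrt(11634) + 108)^(1/3) + (sqrt(11634) + 108)^(1/3))/24)*sin(10^(1/3)*3^(1/6)*z*(-3^(2/3)*(sqrt(11634) + 108)^(1/3) + 3*10^(1/3)/(sqrt(11634) + 108)^(1/3))/24) + C3*exp(-30^(1/3)*z*(30^(1/3)/(sqrt(11634) + 108)^(1/3) + (sqrt(11634) + 108)^(1/3))/24)*cos(10^(1/3)*3^(1/6)*z*(-3^(2/3)*(sqrt(11634) + 108)^(1/3) + 3*10^(1/3)/(sqrt(11634) + 108)^(1/3))/24) + C4*exp(30^(1/3)*z*(30^(1/3)/(sqrt(11634) + 108)^(1/3) + (sqrt(11634) + 108)^(1/3))/12) + z/3


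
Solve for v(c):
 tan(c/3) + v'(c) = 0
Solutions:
 v(c) = C1 + 3*log(cos(c/3))


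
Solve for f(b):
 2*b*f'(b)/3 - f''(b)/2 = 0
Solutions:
 f(b) = C1 + C2*erfi(sqrt(6)*b/3)


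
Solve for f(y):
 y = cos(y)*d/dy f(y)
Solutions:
 f(y) = C1 + Integral(y/cos(y), y)


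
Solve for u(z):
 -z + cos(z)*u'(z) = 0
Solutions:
 u(z) = C1 + Integral(z/cos(z), z)


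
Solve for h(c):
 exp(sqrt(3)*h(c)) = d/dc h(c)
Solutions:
 h(c) = sqrt(3)*(2*log(-1/(C1 + c)) - log(3))/6


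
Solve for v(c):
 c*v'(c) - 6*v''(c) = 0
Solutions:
 v(c) = C1 + C2*erfi(sqrt(3)*c/6)


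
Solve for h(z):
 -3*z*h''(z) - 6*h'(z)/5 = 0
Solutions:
 h(z) = C1 + C2*z^(3/5)


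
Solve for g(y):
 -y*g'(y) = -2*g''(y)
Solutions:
 g(y) = C1 + C2*erfi(y/2)


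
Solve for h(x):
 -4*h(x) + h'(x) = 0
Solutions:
 h(x) = C1*exp(4*x)


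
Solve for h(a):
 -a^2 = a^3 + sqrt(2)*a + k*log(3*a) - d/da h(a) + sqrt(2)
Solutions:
 h(a) = C1 + a^4/4 + a^3/3 + sqrt(2)*a^2/2 + a*k*log(a) - a*k + a*k*log(3) + sqrt(2)*a


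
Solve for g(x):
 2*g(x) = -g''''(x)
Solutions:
 g(x) = (C1*sin(2^(3/4)*x/2) + C2*cos(2^(3/4)*x/2))*exp(-2^(3/4)*x/2) + (C3*sin(2^(3/4)*x/2) + C4*cos(2^(3/4)*x/2))*exp(2^(3/4)*x/2)


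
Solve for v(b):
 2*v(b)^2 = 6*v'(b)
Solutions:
 v(b) = -3/(C1 + b)


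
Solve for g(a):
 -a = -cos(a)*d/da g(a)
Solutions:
 g(a) = C1 + Integral(a/cos(a), a)


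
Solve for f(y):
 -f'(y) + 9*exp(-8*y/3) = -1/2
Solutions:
 f(y) = C1 + y/2 - 27*exp(-8*y/3)/8


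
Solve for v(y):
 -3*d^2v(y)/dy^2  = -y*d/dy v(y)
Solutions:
 v(y) = C1 + C2*erfi(sqrt(6)*y/6)


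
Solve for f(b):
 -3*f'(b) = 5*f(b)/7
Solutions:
 f(b) = C1*exp(-5*b/21)


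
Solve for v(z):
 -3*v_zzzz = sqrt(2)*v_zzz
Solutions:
 v(z) = C1 + C2*z + C3*z^2 + C4*exp(-sqrt(2)*z/3)


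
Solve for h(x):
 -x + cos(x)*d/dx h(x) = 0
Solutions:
 h(x) = C1 + Integral(x/cos(x), x)


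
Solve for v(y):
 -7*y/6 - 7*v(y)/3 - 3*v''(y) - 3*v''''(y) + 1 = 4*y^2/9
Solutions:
 v(y) = -4*y^2/21 - y/2 + (C1*sin(sqrt(3)*7^(1/4)*y*cos(atan(sqrt(19)/3)/2)/3) + C2*cos(sqrt(3)*7^(1/4)*y*cos(atan(sqrt(19)/3)/2)/3))*exp(-sqrt(3)*7^(1/4)*y*sin(atan(sqrt(19)/3)/2)/3) + (C3*sin(sqrt(3)*7^(1/4)*y*cos(atan(sqrt(19)/3)/2)/3) + C4*cos(sqrt(3)*7^(1/4)*y*cos(atan(sqrt(19)/3)/2)/3))*exp(sqrt(3)*7^(1/4)*y*sin(atan(sqrt(19)/3)/2)/3) + 45/49


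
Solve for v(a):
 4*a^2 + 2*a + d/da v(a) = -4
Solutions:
 v(a) = C1 - 4*a^3/3 - a^2 - 4*a


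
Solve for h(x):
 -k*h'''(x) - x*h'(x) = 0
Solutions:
 h(x) = C1 + Integral(C2*airyai(x*(-1/k)^(1/3)) + C3*airybi(x*(-1/k)^(1/3)), x)


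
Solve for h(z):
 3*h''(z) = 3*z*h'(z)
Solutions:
 h(z) = C1 + C2*erfi(sqrt(2)*z/2)


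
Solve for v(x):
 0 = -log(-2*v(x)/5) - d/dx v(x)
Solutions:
 Integral(1/(log(-_y) - log(5) + log(2)), (_y, v(x))) = C1 - x


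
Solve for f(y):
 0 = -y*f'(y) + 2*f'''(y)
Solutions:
 f(y) = C1 + Integral(C2*airyai(2^(2/3)*y/2) + C3*airybi(2^(2/3)*y/2), y)


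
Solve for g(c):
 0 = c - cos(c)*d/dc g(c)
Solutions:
 g(c) = C1 + Integral(c/cos(c), c)


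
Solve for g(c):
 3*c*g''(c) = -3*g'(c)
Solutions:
 g(c) = C1 + C2*log(c)


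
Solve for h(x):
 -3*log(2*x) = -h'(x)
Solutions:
 h(x) = C1 + 3*x*log(x) - 3*x + x*log(8)


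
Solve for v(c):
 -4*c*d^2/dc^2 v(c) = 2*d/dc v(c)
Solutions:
 v(c) = C1 + C2*sqrt(c)


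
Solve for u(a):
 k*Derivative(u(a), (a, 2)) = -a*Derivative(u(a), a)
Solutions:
 u(a) = C1 + C2*sqrt(k)*erf(sqrt(2)*a*sqrt(1/k)/2)


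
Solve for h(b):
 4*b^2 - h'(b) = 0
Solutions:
 h(b) = C1 + 4*b^3/3


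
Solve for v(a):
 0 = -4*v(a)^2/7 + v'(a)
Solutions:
 v(a) = -7/(C1 + 4*a)


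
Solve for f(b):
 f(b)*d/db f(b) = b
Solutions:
 f(b) = -sqrt(C1 + b^2)
 f(b) = sqrt(C1 + b^2)


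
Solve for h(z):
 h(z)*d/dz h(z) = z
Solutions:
 h(z) = -sqrt(C1 + z^2)
 h(z) = sqrt(C1 + z^2)


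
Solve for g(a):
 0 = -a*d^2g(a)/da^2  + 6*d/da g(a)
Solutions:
 g(a) = C1 + C2*a^7


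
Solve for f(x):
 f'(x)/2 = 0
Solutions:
 f(x) = C1


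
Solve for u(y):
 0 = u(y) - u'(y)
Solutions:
 u(y) = C1*exp(y)


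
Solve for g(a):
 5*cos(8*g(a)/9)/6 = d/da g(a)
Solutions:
 -5*a/6 - 9*log(sin(8*g(a)/9) - 1)/16 + 9*log(sin(8*g(a)/9) + 1)/16 = C1


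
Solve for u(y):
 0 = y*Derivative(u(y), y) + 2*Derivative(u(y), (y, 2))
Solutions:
 u(y) = C1 + C2*erf(y/2)


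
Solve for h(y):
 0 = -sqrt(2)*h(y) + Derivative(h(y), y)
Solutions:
 h(y) = C1*exp(sqrt(2)*y)


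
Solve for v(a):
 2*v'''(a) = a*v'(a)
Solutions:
 v(a) = C1 + Integral(C2*airyai(2^(2/3)*a/2) + C3*airybi(2^(2/3)*a/2), a)


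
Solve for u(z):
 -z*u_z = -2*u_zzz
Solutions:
 u(z) = C1 + Integral(C2*airyai(2^(2/3)*z/2) + C3*airybi(2^(2/3)*z/2), z)


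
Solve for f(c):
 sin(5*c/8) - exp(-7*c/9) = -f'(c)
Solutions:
 f(c) = C1 + 8*cos(5*c/8)/5 - 9*exp(-7*c/9)/7


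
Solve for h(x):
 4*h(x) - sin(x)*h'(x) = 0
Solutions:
 h(x) = C1*(cos(x)^2 - 2*cos(x) + 1)/(cos(x)^2 + 2*cos(x) + 1)


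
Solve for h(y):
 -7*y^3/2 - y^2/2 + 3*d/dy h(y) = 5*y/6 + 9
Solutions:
 h(y) = C1 + 7*y^4/24 + y^3/18 + 5*y^2/36 + 3*y


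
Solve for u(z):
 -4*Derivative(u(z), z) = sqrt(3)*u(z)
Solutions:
 u(z) = C1*exp(-sqrt(3)*z/4)


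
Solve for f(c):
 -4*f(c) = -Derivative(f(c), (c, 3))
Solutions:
 f(c) = C3*exp(2^(2/3)*c) + (C1*sin(2^(2/3)*sqrt(3)*c/2) + C2*cos(2^(2/3)*sqrt(3)*c/2))*exp(-2^(2/3)*c/2)


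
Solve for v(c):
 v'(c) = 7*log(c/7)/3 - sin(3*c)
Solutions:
 v(c) = C1 + 7*c*log(c)/3 - 7*c*log(7)/3 - 7*c/3 + cos(3*c)/3


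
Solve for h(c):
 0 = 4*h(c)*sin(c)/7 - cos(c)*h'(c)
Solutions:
 h(c) = C1/cos(c)^(4/7)


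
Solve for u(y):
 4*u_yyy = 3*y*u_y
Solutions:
 u(y) = C1 + Integral(C2*airyai(6^(1/3)*y/2) + C3*airybi(6^(1/3)*y/2), y)


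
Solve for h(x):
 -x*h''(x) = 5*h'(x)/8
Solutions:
 h(x) = C1 + C2*x^(3/8)


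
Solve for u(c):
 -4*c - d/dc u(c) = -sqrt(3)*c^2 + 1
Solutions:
 u(c) = C1 + sqrt(3)*c^3/3 - 2*c^2 - c


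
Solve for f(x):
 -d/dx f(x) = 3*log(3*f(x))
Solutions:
 Integral(1/(log(_y) + log(3)), (_y, f(x)))/3 = C1 - x


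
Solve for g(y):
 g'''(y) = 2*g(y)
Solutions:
 g(y) = C3*exp(2^(1/3)*y) + (C1*sin(2^(1/3)*sqrt(3)*y/2) + C2*cos(2^(1/3)*sqrt(3)*y/2))*exp(-2^(1/3)*y/2)


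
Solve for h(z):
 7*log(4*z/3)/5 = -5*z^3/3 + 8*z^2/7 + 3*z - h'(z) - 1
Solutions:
 h(z) = C1 - 5*z^4/12 + 8*z^3/21 + 3*z^2/2 - 7*z*log(z)/5 - 14*z*log(2)/5 + 2*z/5 + 7*z*log(3)/5


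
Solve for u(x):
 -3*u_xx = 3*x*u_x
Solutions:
 u(x) = C1 + C2*erf(sqrt(2)*x/2)


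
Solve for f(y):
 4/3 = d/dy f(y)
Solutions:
 f(y) = C1 + 4*y/3


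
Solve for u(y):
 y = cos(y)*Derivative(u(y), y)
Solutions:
 u(y) = C1 + Integral(y/cos(y), y)


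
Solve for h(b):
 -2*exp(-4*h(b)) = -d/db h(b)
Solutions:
 h(b) = log(-I*(C1 + 8*b)^(1/4))
 h(b) = log(I*(C1 + 8*b)^(1/4))
 h(b) = log(-(C1 + 8*b)^(1/4))
 h(b) = log(C1 + 8*b)/4


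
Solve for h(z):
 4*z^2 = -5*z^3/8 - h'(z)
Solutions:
 h(z) = C1 - 5*z^4/32 - 4*z^3/3


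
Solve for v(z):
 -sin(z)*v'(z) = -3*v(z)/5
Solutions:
 v(z) = C1*(cos(z) - 1)^(3/10)/(cos(z) + 1)^(3/10)


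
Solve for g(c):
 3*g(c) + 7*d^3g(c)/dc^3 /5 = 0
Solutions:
 g(c) = C3*exp(-15^(1/3)*7^(2/3)*c/7) + (C1*sin(3^(5/6)*5^(1/3)*7^(2/3)*c/14) + C2*cos(3^(5/6)*5^(1/3)*7^(2/3)*c/14))*exp(15^(1/3)*7^(2/3)*c/14)


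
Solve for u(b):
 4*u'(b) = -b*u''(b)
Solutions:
 u(b) = C1 + C2/b^3


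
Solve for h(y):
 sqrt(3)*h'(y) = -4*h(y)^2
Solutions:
 h(y) = 3/(C1 + 4*sqrt(3)*y)


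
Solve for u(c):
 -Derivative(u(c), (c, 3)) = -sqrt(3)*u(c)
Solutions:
 u(c) = C3*exp(3^(1/6)*c) + (C1*sin(3^(2/3)*c/2) + C2*cos(3^(2/3)*c/2))*exp(-3^(1/6)*c/2)


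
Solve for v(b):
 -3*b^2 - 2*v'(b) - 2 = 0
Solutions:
 v(b) = C1 - b^3/2 - b


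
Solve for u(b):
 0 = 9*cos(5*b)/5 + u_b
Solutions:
 u(b) = C1 - 9*sin(5*b)/25


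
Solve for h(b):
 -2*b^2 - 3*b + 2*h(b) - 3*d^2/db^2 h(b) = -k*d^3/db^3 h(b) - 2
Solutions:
 h(b) = C1*exp(b*(-(sqrt(((1 - 1/k^2)^2 - 1/k^4)/k^2) + 1/k - 1/k^3)^(1/3) + 1/k - 1/(k^2*(sqrt(((1 - 1/k^2)^2 - 1/k^4)/k^2) + 1/k - 1/k^3)^(1/3)))) + C2*exp(b*((sqrt(((1 - 1/k^2)^2 - 1/k^4)/k^2) + 1/k - 1/k^3)^(1/3)/2 - sqrt(3)*I*(sqrt(((1 - 1/k^2)^2 - 1/k^4)/k^2) + 1/k - 1/k^3)^(1/3)/2 + 1/k - 2/(k^2*(-1 + sqrt(3)*I)*(sqrt(((1 - 1/k^2)^2 - 1/k^4)/k^2) + 1/k - 1/k^3)^(1/3)))) + C3*exp(b*((sqrt(((1 - 1/k^2)^2 - 1/k^4)/k^2) + 1/k - 1/k^3)^(1/3)/2 + sqrt(3)*I*(sqrt(((1 - 1/k^2)^2 - 1/k^4)/k^2) + 1/k - 1/k^3)^(1/3)/2 + 1/k + 2/(k^2*(1 + sqrt(3)*I)*(sqrt(((1 - 1/k^2)^2 - 1/k^4)/k^2) + 1/k - 1/k^3)^(1/3)))) + b^2 + 3*b/2 + 2


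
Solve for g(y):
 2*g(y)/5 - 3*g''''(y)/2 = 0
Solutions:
 g(y) = C1*exp(-15^(3/4)*sqrt(2)*y/15) + C2*exp(15^(3/4)*sqrt(2)*y/15) + C3*sin(15^(3/4)*sqrt(2)*y/15) + C4*cos(15^(3/4)*sqrt(2)*y/15)


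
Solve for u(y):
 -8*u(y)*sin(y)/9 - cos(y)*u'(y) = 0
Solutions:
 u(y) = C1*cos(y)^(8/9)


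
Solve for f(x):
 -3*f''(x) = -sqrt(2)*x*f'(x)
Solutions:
 f(x) = C1 + C2*erfi(2^(3/4)*sqrt(3)*x/6)


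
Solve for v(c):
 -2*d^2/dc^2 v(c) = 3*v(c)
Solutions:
 v(c) = C1*sin(sqrt(6)*c/2) + C2*cos(sqrt(6)*c/2)


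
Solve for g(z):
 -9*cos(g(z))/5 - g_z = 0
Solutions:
 9*z/5 - log(sin(g(z)) - 1)/2 + log(sin(g(z)) + 1)/2 = C1


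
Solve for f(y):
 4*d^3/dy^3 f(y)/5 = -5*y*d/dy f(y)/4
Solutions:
 f(y) = C1 + Integral(C2*airyai(-10^(2/3)*y/4) + C3*airybi(-10^(2/3)*y/4), y)


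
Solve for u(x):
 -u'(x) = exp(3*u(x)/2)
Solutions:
 u(x) = 2*log(1/(C1 + 3*x))/3 + 2*log(2)/3
 u(x) = 2*log(2^(1/3)*(-3^(2/3) - 3*3^(1/6)*I)*(1/(C1 + x))^(1/3)/6)
 u(x) = 2*log(2^(1/3)*(-3^(2/3) + 3*3^(1/6)*I)*(1/(C1 + x))^(1/3)/6)


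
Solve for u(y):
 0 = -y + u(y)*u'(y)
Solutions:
 u(y) = -sqrt(C1 + y^2)
 u(y) = sqrt(C1 + y^2)


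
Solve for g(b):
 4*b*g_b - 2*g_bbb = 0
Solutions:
 g(b) = C1 + Integral(C2*airyai(2^(1/3)*b) + C3*airybi(2^(1/3)*b), b)


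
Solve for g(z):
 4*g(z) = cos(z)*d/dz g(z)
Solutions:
 g(z) = C1*(sin(z)^2 + 2*sin(z) + 1)/(sin(z)^2 - 2*sin(z) + 1)


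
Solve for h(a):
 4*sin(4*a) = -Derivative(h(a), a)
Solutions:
 h(a) = C1 + cos(4*a)


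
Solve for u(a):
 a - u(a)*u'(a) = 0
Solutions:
 u(a) = -sqrt(C1 + a^2)
 u(a) = sqrt(C1 + a^2)


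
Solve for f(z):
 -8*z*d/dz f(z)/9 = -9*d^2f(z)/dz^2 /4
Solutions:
 f(z) = C1 + C2*erfi(4*z/9)


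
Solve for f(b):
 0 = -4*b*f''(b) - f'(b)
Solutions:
 f(b) = C1 + C2*b^(3/4)


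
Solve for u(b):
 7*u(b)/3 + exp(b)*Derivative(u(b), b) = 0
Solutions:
 u(b) = C1*exp(7*exp(-b)/3)


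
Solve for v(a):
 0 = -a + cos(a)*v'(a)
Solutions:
 v(a) = C1 + Integral(a/cos(a), a)


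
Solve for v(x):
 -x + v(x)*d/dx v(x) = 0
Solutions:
 v(x) = -sqrt(C1 + x^2)
 v(x) = sqrt(C1 + x^2)


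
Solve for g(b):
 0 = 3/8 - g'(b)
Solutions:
 g(b) = C1 + 3*b/8


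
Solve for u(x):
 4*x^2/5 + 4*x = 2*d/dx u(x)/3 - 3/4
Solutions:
 u(x) = C1 + 2*x^3/5 + 3*x^2 + 9*x/8


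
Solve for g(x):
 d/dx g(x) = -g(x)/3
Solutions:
 g(x) = C1*exp(-x/3)


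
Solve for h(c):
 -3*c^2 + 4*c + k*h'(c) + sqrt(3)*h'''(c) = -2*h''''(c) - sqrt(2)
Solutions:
 h(c) = C1 + C2*exp(-c*(3^(1/3)*(18*k + sqrt((18*k + sqrt(3))^2 - 3) + sqrt(3))^(1/3) + sqrt(3) + 3^(2/3)/(18*k + sqrt((18*k + sqrt(3))^2 - 3) + sqrt(3))^(1/3))/6) + C3*exp(c*(3^(1/3)*(18*k + sqrt((18*k + sqrt(3))^2 - 3) + sqrt(3))^(1/3)/12 - 3^(5/6)*I*(18*k + sqrt((18*k + sqrt(3))^2 - 3) + sqrt(3))^(1/3)/12 - sqrt(3)/6 - 1/((-3^(1/3) + 3^(5/6)*I)*(18*k + sqrt((18*k + sqrt(3))^2 - 3) + sqrt(3))^(1/3)))) + C4*exp(c*(3^(1/3)*(18*k + sqrt((18*k + sqrt(3))^2 - 3) + sqrt(3))^(1/3)/12 + 3^(5/6)*I*(18*k + sqrt((18*k + sqrt(3))^2 - 3) + sqrt(3))^(1/3)/12 - sqrt(3)/6 + 1/((3^(1/3) + 3^(5/6)*I)*(18*k + sqrt((18*k + sqrt(3))^2 - 3) + sqrt(3))^(1/3)))) + c^3/k - 2*c^2/k - sqrt(2)*c/k - 6*sqrt(3)*c/k^2


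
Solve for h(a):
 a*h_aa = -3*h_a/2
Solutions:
 h(a) = C1 + C2/sqrt(a)


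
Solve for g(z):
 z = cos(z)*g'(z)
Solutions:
 g(z) = C1 + Integral(z/cos(z), z)


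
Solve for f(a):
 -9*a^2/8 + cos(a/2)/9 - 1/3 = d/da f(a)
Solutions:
 f(a) = C1 - 3*a^3/8 - a/3 + 2*sin(a/2)/9


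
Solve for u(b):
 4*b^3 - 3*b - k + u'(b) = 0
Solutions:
 u(b) = C1 - b^4 + 3*b^2/2 + b*k


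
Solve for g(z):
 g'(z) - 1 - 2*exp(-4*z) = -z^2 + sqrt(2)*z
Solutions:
 g(z) = C1 - z^3/3 + sqrt(2)*z^2/2 + z - exp(-4*z)/2


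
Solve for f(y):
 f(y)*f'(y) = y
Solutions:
 f(y) = -sqrt(C1 + y^2)
 f(y) = sqrt(C1 + y^2)


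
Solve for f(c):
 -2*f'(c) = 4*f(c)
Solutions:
 f(c) = C1*exp(-2*c)


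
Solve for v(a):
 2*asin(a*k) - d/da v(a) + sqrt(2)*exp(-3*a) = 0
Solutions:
 v(a) = C1 - Piecewise((-2*a*asin(a*k) + sqrt(2)*exp(-3*a)/3 - 2*sqrt(-a^2*k^2 + 1)/k, Ne(k, 0)), (sqrt(2)*exp(-3*a)/3, True))


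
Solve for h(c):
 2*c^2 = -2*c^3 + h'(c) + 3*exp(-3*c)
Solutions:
 h(c) = C1 + c^4/2 + 2*c^3/3 + exp(-3*c)


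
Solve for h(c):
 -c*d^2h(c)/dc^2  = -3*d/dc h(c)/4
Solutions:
 h(c) = C1 + C2*c^(7/4)


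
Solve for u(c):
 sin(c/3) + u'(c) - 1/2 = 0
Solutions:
 u(c) = C1 + c/2 + 3*cos(c/3)


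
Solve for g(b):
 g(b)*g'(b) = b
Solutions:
 g(b) = -sqrt(C1 + b^2)
 g(b) = sqrt(C1 + b^2)


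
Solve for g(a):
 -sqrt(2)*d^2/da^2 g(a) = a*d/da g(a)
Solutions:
 g(a) = C1 + C2*erf(2^(1/4)*a/2)


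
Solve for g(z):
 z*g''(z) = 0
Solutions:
 g(z) = C1 + C2*z


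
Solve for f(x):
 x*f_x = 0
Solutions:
 f(x) = C1


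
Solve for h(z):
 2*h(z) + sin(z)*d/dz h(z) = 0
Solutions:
 h(z) = C1*(cos(z) + 1)/(cos(z) - 1)


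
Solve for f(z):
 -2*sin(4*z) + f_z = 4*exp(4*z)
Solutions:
 f(z) = C1 + exp(4*z) - cos(4*z)/2


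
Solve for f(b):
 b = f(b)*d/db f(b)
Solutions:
 f(b) = -sqrt(C1 + b^2)
 f(b) = sqrt(C1 + b^2)


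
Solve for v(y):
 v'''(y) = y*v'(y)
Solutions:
 v(y) = C1 + Integral(C2*airyai(y) + C3*airybi(y), y)


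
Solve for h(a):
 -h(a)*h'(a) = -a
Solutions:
 h(a) = -sqrt(C1 + a^2)
 h(a) = sqrt(C1 + a^2)


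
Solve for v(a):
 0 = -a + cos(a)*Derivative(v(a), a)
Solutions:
 v(a) = C1 + Integral(a/cos(a), a)


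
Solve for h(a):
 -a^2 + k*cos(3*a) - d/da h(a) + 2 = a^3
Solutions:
 h(a) = C1 - a^4/4 - a^3/3 + 2*a + k*sin(3*a)/3


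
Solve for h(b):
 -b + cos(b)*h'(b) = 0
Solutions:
 h(b) = C1 + Integral(b/cos(b), b)


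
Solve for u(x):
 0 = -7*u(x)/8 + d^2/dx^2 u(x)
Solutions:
 u(x) = C1*exp(-sqrt(14)*x/4) + C2*exp(sqrt(14)*x/4)


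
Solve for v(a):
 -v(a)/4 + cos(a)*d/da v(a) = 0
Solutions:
 v(a) = C1*(sin(a) + 1)^(1/8)/(sin(a) - 1)^(1/8)


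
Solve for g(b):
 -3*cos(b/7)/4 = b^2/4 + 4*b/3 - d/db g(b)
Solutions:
 g(b) = C1 + b^3/12 + 2*b^2/3 + 21*sin(b/7)/4


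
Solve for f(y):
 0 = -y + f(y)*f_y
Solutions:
 f(y) = -sqrt(C1 + y^2)
 f(y) = sqrt(C1 + y^2)


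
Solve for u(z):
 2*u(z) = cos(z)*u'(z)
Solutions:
 u(z) = C1*(sin(z) + 1)/(sin(z) - 1)


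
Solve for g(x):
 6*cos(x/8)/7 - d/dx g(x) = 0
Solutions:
 g(x) = C1 + 48*sin(x/8)/7


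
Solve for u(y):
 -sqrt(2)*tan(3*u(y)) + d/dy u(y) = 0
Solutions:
 u(y) = -asin(C1*exp(3*sqrt(2)*y))/3 + pi/3
 u(y) = asin(C1*exp(3*sqrt(2)*y))/3


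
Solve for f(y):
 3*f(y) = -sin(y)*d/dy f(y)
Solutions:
 f(y) = C1*(cos(y) + 1)^(3/2)/(cos(y) - 1)^(3/2)


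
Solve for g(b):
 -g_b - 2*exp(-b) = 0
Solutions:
 g(b) = C1 + 2*exp(-b)


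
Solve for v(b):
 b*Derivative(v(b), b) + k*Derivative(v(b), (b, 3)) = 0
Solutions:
 v(b) = C1 + Integral(C2*airyai(b*(-1/k)^(1/3)) + C3*airybi(b*(-1/k)^(1/3)), b)


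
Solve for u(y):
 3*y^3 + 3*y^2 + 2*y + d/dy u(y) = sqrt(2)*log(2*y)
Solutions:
 u(y) = C1 - 3*y^4/4 - y^3 - y^2 + sqrt(2)*y*log(y) - sqrt(2)*y + sqrt(2)*y*log(2)


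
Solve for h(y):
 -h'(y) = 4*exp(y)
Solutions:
 h(y) = C1 - 4*exp(y)


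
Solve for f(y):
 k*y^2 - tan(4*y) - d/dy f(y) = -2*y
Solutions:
 f(y) = C1 + k*y^3/3 + y^2 + log(cos(4*y))/4


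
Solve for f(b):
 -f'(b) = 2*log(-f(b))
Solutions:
 -li(-f(b)) = C1 - 2*b


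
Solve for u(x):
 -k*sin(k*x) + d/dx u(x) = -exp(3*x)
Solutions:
 u(x) = C1 - exp(3*x)/3 - cos(k*x)


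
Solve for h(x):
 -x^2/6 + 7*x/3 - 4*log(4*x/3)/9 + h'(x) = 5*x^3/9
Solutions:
 h(x) = C1 + 5*x^4/36 + x^3/18 - 7*x^2/6 + 4*x*log(x)/9 - 4*x*log(3)/9 - 4*x/9 + 8*x*log(2)/9


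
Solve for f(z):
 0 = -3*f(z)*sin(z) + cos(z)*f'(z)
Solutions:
 f(z) = C1/cos(z)^3


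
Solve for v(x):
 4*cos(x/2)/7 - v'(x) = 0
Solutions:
 v(x) = C1 + 8*sin(x/2)/7


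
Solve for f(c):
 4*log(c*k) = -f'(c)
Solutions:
 f(c) = C1 - 4*c*log(c*k) + 4*c


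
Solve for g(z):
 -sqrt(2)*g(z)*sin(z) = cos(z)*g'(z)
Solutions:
 g(z) = C1*cos(z)^(sqrt(2))


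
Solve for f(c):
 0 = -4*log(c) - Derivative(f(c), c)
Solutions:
 f(c) = C1 - 4*c*log(c) + 4*c


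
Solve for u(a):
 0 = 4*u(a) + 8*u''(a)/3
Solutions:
 u(a) = C1*sin(sqrt(6)*a/2) + C2*cos(sqrt(6)*a/2)


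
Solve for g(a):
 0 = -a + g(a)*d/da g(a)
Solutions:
 g(a) = -sqrt(C1 + a^2)
 g(a) = sqrt(C1 + a^2)


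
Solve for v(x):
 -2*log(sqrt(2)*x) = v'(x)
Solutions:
 v(x) = C1 - 2*x*log(x) - x*log(2) + 2*x


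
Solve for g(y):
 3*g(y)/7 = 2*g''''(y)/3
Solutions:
 g(y) = C1*exp(-14^(3/4)*sqrt(3)*y/14) + C2*exp(14^(3/4)*sqrt(3)*y/14) + C3*sin(14^(3/4)*sqrt(3)*y/14) + C4*cos(14^(3/4)*sqrt(3)*y/14)


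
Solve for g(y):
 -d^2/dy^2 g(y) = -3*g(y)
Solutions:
 g(y) = C1*exp(-sqrt(3)*y) + C2*exp(sqrt(3)*y)


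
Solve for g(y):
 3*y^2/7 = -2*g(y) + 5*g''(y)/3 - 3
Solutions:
 g(y) = C1*exp(-sqrt(30)*y/5) + C2*exp(sqrt(30)*y/5) - 3*y^2/14 - 13/7


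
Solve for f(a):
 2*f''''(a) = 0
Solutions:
 f(a) = C1 + C2*a + C3*a^2 + C4*a^3


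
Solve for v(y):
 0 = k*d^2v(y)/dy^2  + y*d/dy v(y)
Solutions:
 v(y) = C1 + C2*sqrt(k)*erf(sqrt(2)*y*sqrt(1/k)/2)


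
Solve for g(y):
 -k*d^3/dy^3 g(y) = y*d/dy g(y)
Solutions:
 g(y) = C1 + Integral(C2*airyai(y*(-1/k)^(1/3)) + C3*airybi(y*(-1/k)^(1/3)), y)


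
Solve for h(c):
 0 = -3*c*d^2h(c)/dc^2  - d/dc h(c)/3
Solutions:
 h(c) = C1 + C2*c^(8/9)


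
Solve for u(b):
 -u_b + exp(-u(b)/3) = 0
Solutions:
 u(b) = 3*log(C1 + b/3)


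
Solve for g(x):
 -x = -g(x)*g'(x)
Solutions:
 g(x) = -sqrt(C1 + x^2)
 g(x) = sqrt(C1 + x^2)


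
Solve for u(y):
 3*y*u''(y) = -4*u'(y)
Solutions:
 u(y) = C1 + C2/y^(1/3)


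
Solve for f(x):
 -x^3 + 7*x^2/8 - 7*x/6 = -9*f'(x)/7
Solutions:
 f(x) = C1 + 7*x^4/36 - 49*x^3/216 + 49*x^2/108


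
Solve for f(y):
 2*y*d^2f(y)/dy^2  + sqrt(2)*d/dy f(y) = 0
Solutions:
 f(y) = C1 + C2*y^(1 - sqrt(2)/2)


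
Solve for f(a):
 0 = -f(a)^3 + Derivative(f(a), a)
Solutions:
 f(a) = -sqrt(2)*sqrt(-1/(C1 + a))/2
 f(a) = sqrt(2)*sqrt(-1/(C1 + a))/2


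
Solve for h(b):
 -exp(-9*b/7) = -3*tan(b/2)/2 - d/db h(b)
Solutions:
 h(b) = C1 - 3*log(tan(b/2)^2 + 1)/2 - 7*exp(-9*b/7)/9


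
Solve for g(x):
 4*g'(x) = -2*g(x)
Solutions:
 g(x) = C1*exp(-x/2)


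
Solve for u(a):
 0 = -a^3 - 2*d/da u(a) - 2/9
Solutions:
 u(a) = C1 - a^4/8 - a/9


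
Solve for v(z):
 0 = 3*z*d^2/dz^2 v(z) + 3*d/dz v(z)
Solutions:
 v(z) = C1 + C2*log(z)


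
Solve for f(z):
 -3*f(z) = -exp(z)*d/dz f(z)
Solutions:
 f(z) = C1*exp(-3*exp(-z))


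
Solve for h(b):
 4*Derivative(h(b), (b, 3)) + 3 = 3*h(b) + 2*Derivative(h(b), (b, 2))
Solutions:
 h(b) = C1*exp(b*(-(9*sqrt(83) + 82)^(1/3) - 1/(9*sqrt(83) + 82)^(1/3) + 2)/12)*sin(sqrt(3)*b*(-(9*sqrt(83) + 82)^(1/3) + (9*sqrt(83) + 82)^(-1/3))/12) + C2*exp(b*(-(9*sqrt(83) + 82)^(1/3) - 1/(9*sqrt(83) + 82)^(1/3) + 2)/12)*cos(sqrt(3)*b*(-(9*sqrt(83) + 82)^(1/3) + (9*sqrt(83) + 82)^(-1/3))/12) + C3*exp(b*((9*sqrt(83) + 82)^(-1/3) + 1 + (9*sqrt(83) + 82)^(1/3))/6) + 1


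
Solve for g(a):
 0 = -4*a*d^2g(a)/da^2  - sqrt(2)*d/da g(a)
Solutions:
 g(a) = C1 + C2*a^(1 - sqrt(2)/4)


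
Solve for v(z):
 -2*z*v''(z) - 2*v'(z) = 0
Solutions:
 v(z) = C1 + C2*log(z)


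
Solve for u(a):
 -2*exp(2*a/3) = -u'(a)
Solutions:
 u(a) = C1 + 3*exp(2*a/3)


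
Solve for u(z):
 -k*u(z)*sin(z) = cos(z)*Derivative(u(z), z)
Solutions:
 u(z) = C1*exp(k*log(cos(z)))


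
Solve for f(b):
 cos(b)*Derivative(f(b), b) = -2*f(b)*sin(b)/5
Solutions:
 f(b) = C1*cos(b)^(2/5)


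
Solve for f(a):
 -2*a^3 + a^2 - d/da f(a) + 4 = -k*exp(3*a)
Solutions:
 f(a) = C1 - a^4/2 + a^3/3 + 4*a + k*exp(3*a)/3


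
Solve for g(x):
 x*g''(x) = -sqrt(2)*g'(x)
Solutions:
 g(x) = C1 + C2*x^(1 - sqrt(2))


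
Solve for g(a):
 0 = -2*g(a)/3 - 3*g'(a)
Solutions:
 g(a) = C1*exp(-2*a/9)


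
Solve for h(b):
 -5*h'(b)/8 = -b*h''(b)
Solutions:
 h(b) = C1 + C2*b^(13/8)


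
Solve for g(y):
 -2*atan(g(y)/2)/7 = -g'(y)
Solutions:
 Integral(1/atan(_y/2), (_y, g(y))) = C1 + 2*y/7


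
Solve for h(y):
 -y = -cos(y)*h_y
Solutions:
 h(y) = C1 + Integral(y/cos(y), y)


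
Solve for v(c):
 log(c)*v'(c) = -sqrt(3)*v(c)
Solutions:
 v(c) = C1*exp(-sqrt(3)*li(c))


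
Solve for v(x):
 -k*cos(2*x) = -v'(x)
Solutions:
 v(x) = C1 + k*sin(2*x)/2


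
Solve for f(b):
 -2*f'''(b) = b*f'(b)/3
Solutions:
 f(b) = C1 + Integral(C2*airyai(-6^(2/3)*b/6) + C3*airybi(-6^(2/3)*b/6), b)


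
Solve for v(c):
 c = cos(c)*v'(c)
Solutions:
 v(c) = C1 + Integral(c/cos(c), c)


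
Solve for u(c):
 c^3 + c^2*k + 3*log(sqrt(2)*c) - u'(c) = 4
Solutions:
 u(c) = C1 + c^4/4 + c^3*k/3 + 3*c*log(c) - 7*c + 3*c*log(2)/2


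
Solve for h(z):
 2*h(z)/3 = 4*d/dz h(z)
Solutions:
 h(z) = C1*exp(z/6)


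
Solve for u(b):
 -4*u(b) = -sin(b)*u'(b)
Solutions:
 u(b) = C1*(cos(b)^2 - 2*cos(b) + 1)/(cos(b)^2 + 2*cos(b) + 1)


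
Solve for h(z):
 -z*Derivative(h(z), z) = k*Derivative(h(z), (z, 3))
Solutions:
 h(z) = C1 + Integral(C2*airyai(z*(-1/k)^(1/3)) + C3*airybi(z*(-1/k)^(1/3)), z)


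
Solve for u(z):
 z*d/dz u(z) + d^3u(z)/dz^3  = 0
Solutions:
 u(z) = C1 + Integral(C2*airyai(-z) + C3*airybi(-z), z)


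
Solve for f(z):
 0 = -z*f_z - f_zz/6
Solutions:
 f(z) = C1 + C2*erf(sqrt(3)*z)


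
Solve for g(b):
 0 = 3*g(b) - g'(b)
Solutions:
 g(b) = C1*exp(3*b)


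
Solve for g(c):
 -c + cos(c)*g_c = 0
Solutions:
 g(c) = C1 + Integral(c/cos(c), c)


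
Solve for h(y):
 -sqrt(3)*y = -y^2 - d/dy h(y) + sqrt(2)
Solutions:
 h(y) = C1 - y^3/3 + sqrt(3)*y^2/2 + sqrt(2)*y


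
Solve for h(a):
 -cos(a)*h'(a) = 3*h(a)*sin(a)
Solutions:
 h(a) = C1*cos(a)^3


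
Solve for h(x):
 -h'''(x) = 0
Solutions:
 h(x) = C1 + C2*x + C3*x^2


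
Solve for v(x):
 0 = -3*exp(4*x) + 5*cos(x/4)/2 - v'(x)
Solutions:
 v(x) = C1 - 3*exp(4*x)/4 + 10*sin(x/4)


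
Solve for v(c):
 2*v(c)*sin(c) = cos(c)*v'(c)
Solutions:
 v(c) = C1/cos(c)^2


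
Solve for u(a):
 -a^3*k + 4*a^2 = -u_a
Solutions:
 u(a) = C1 + a^4*k/4 - 4*a^3/3


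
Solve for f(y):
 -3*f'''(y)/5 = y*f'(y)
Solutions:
 f(y) = C1 + Integral(C2*airyai(-3^(2/3)*5^(1/3)*y/3) + C3*airybi(-3^(2/3)*5^(1/3)*y/3), y)


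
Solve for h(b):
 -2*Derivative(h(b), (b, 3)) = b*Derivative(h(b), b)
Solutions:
 h(b) = C1 + Integral(C2*airyai(-2^(2/3)*b/2) + C3*airybi(-2^(2/3)*b/2), b)


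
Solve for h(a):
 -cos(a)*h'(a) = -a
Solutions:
 h(a) = C1 + Integral(a/cos(a), a)


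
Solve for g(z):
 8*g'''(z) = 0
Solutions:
 g(z) = C1 + C2*z + C3*z^2


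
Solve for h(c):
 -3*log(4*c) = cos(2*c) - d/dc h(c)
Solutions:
 h(c) = C1 + 3*c*log(c) - 3*c + 6*c*log(2) + sin(2*c)/2


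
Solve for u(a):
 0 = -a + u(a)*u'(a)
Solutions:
 u(a) = -sqrt(C1 + a^2)
 u(a) = sqrt(C1 + a^2)


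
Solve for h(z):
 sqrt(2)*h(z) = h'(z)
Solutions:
 h(z) = C1*exp(sqrt(2)*z)


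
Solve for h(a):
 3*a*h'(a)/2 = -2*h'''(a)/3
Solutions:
 h(a) = C1 + Integral(C2*airyai(-2^(1/3)*3^(2/3)*a/2) + C3*airybi(-2^(1/3)*3^(2/3)*a/2), a)
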